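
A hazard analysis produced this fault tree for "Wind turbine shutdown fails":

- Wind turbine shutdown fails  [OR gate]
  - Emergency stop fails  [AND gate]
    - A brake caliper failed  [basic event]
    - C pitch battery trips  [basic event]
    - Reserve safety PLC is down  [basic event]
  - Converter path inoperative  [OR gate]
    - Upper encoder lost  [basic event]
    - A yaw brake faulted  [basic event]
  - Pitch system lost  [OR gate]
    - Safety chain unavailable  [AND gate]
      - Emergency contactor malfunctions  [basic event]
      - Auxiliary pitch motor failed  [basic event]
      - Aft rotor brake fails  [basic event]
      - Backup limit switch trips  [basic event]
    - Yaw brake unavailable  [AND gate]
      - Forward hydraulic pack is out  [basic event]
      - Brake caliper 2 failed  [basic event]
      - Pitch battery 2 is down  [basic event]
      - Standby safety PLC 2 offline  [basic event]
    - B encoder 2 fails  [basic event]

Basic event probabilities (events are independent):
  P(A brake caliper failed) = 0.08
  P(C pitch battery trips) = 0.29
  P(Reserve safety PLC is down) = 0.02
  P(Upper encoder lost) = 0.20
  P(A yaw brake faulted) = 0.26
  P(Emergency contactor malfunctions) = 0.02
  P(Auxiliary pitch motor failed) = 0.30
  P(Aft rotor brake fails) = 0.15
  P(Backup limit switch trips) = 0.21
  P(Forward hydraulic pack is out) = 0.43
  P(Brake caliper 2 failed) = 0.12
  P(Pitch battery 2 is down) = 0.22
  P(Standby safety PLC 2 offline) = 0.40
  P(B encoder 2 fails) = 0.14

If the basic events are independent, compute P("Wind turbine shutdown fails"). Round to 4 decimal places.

0.4935

P(Emergency stop fails) [AND] = 0.08 × 0.29 × 0.02 = 0.000464
P(Converter path inoperative) [OR] = 1 − (1−0.20) × (1−0.26) = 0.408000
P(Safety chain unavailable) [AND] = 0.02 × 0.30 × 0.15 × 0.21 = 0.000189
P(Yaw brake unavailable) [AND] = 0.43 × 0.12 × 0.22 × 0.40 = 0.004541
P(Pitch system lost) [OR] = 1 − (1−0.000189) × (1−0.004541) × (1−0.14) = 0.144067
P(Wind turbine shutdown fails) [OR] = 1 − (1−0.000464) × (1−0.408000) × (1−0.144067) = 0.493523
Rounded to 4 decimal places: P(Wind turbine shutdown fails) ≈ 0.4935.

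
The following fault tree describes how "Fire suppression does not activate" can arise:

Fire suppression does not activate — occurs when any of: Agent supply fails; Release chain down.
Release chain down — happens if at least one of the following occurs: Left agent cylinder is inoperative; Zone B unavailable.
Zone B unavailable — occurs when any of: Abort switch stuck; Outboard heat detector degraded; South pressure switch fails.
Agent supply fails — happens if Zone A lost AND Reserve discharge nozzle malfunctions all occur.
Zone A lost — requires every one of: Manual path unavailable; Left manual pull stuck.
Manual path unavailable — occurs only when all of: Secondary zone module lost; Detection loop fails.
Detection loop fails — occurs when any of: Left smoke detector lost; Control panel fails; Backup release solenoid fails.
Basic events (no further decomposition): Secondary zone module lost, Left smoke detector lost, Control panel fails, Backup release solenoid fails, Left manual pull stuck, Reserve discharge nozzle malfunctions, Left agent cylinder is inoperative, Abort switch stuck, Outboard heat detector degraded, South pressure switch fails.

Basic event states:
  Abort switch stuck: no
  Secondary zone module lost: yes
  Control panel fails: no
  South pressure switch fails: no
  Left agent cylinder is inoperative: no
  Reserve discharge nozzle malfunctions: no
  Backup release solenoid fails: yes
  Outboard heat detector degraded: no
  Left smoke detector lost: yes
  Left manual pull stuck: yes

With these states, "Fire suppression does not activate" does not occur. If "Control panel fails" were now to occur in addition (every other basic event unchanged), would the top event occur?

Counterfactual: set "Control panel fails" to occurred.
Detection loop fails [OR]: Left smoke detector lost=occurs, Control panel fails=occurs, Backup release solenoid fails=occurs → at least one input occurs → occurs.
Manual path unavailable [AND]: Secondary zone module lost=occurs, Detection loop fails=occurs → all inputs occur → occurs.
Zone A lost [AND]: Manual path unavailable=occurs, Left manual pull stuck=occurs → all inputs occur → occurs.
Agent supply fails [AND]: Zone A lost=occurs, Reserve discharge nozzle malfunctions=not → not all inputs occur → does not occur.
Zone B unavailable [OR]: Abort switch stuck=not, Outboard heat detector degraded=not, South pressure switch fails=not → no input occurs → does not occur.
Release chain down [OR]: Left agent cylinder is inoperative=not, Zone B unavailable=not → no input occurs → does not occur.
Fire suppression does not activate [OR]: Agent supply fails=not, Release chain down=not → no input occurs → does not occur.

No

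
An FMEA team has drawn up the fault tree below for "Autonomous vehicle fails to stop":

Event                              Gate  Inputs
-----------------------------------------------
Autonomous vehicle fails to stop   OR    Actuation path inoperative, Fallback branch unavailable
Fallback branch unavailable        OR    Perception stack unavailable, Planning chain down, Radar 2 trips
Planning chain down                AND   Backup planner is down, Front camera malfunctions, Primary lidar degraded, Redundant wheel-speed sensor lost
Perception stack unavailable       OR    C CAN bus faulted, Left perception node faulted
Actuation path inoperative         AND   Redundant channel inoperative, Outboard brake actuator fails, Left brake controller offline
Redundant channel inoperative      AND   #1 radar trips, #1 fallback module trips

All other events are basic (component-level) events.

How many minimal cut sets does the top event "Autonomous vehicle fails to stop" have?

5

Redundant channel inoperative [AND]: one cut set from each child combined → 1 × 1 = 1 cut set(s).
Actuation path inoperative [AND]: one cut set from each child combined → 1 × 1 × 1 = 1 cut set(s).
Perception stack unavailable [OR]: union of children's cut sets → 2 cut set(s).
Planning chain down [AND]: one cut set from each child combined → 1 × 1 × 1 × 1 = 1 cut set(s).
Fallback branch unavailable [OR]: union of children's cut sets → 4 cut set(s).
Autonomous vehicle fails to stop [OR]: union of children's cut sets → 5 cut set(s).
Minimal cut sets: {#1 fallback module trips, #1 radar trips, Left brake controller offline, Outboard brake actuator fails}; {C CAN bus faulted}; {Left perception node faulted}; {Backup planner is down, Front camera malfunctions, Primary lidar degraded, Redundant wheel-speed sensor lost}; {Radar 2 trips}.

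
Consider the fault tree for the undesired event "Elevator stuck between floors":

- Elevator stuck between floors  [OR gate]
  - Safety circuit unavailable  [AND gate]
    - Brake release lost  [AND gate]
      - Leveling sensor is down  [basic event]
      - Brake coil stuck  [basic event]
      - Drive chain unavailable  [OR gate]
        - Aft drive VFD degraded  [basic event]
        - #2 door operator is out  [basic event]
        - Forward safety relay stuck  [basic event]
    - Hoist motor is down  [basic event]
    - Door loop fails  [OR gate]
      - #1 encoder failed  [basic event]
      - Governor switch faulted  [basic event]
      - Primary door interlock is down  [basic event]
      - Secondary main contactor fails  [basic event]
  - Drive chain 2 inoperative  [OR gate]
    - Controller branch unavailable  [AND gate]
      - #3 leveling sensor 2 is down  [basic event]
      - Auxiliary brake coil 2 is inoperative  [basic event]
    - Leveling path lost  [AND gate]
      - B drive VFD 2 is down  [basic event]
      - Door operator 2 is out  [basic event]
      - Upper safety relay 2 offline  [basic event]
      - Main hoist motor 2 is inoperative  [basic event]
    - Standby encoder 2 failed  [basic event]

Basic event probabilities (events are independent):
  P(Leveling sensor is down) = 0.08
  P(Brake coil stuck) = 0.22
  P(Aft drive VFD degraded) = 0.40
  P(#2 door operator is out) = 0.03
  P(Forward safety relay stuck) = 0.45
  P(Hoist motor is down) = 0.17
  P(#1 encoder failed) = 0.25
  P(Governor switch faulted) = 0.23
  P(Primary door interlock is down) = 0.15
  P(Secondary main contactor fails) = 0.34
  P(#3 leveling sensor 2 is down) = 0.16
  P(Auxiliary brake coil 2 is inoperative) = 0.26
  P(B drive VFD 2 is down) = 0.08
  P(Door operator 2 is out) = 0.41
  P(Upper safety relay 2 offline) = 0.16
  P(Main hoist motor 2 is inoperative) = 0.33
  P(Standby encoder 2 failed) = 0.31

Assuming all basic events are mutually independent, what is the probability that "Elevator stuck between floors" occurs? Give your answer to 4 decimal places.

P(Drive chain unavailable) [OR] = 1 − (1−0.40) × (1−0.03) × (1−0.45) = 0.679900
P(Brake release lost) [AND] = 0.08 × 0.22 × 0.679900 = 0.011966
P(Door loop fails) [OR] = 1 − (1−0.25) × (1−0.23) × (1−0.15) × (1−0.34) = 0.676023
P(Safety circuit unavailable) [AND] = 0.011966 × 0.17 × 0.676023 = 0.001375
P(Controller branch unavailable) [AND] = 0.16 × 0.26 = 0.041600
P(Leveling path lost) [AND] = 0.08 × 0.41 × 0.16 × 0.33 = 0.001732
P(Drive chain 2 inoperative) [OR] = 1 − (1−0.041600) × (1−0.001732) × (1−0.31) = 0.339849
P(Elevator stuck between floors) [OR] = 1 − (1−0.001375) × (1−0.339849) = 0.340757
Rounded to 4 decimal places: P(Elevator stuck between floors) ≈ 0.3408.

0.3408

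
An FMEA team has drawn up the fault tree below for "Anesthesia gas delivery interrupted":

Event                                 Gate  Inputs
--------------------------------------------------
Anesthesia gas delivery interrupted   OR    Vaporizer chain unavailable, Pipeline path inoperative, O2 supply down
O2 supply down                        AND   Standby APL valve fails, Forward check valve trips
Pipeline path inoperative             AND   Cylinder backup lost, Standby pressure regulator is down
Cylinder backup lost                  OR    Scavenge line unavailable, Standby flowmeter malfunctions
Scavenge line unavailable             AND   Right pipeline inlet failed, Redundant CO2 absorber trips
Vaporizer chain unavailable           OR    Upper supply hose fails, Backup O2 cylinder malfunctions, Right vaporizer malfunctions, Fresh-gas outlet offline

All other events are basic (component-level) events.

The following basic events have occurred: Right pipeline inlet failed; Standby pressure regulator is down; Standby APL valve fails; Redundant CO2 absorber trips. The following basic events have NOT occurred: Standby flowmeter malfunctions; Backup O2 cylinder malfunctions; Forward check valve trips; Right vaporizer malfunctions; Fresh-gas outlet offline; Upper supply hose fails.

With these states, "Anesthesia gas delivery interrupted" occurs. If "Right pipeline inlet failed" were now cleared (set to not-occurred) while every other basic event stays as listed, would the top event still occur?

Counterfactual: set "Right pipeline inlet failed" to not occurred.
Vaporizer chain unavailable [OR]: Upper supply hose fails=not, Backup O2 cylinder malfunctions=not, Right vaporizer malfunctions=not, Fresh-gas outlet offline=not → no input occurs → does not occur.
Scavenge line unavailable [AND]: Right pipeline inlet failed=not, Redundant CO2 absorber trips=occurs → not all inputs occur → does not occur.
Cylinder backup lost [OR]: Scavenge line unavailable=not, Standby flowmeter malfunctions=not → no input occurs → does not occur.
Pipeline path inoperative [AND]: Cylinder backup lost=not, Standby pressure regulator is down=occurs → not all inputs occur → does not occur.
O2 supply down [AND]: Standby APL valve fails=occurs, Forward check valve trips=not → not all inputs occur → does not occur.
Anesthesia gas delivery interrupted [OR]: Vaporizer chain unavailable=not, Pipeline path inoperative=not, O2 supply down=not → no input occurs → does not occur.

No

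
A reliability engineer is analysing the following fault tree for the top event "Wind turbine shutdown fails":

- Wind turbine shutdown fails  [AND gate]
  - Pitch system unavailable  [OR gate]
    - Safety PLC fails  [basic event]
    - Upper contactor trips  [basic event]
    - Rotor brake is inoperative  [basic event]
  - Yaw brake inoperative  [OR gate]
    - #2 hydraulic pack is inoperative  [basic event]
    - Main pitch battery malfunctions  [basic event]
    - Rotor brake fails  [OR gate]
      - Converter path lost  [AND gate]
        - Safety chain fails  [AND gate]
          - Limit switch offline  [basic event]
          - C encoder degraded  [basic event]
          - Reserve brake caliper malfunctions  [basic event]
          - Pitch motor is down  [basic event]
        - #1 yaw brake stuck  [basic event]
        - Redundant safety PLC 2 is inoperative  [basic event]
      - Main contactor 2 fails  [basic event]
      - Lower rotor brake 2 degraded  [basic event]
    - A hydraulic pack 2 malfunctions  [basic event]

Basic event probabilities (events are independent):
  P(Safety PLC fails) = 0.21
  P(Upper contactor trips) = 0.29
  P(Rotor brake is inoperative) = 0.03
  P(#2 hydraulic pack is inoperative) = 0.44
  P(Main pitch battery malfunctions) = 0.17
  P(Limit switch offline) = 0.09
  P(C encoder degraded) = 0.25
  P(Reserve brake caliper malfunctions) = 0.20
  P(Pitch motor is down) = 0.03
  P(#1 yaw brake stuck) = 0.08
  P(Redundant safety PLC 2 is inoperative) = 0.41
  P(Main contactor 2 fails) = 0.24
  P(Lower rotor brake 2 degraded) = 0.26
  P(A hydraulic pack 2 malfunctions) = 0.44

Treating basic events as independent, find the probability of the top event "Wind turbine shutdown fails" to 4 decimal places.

P(Pitch system unavailable) [OR] = 1 − (1−0.21) × (1−0.29) × (1−0.03) = 0.455927
P(Safety chain fails) [AND] = 0.09 × 0.25 × 0.20 × 0.03 = 0.000135
P(Converter path lost) [AND] = 0.000135 × 0.08 × 0.41 = 0.000004
P(Rotor brake fails) [OR] = 1 − (1−0.000004) × (1−0.24) × (1−0.26) = 0.437602
P(Yaw brake inoperative) [OR] = 1 − (1−0.44) × (1−0.17) × (1−0.437602) × (1−0.44) = 0.853615
P(Wind turbine shutdown fails) [AND] = 0.455927 × 0.853615 = 0.389186
Rounded to 4 decimal places: P(Wind turbine shutdown fails) ≈ 0.3892.

0.3892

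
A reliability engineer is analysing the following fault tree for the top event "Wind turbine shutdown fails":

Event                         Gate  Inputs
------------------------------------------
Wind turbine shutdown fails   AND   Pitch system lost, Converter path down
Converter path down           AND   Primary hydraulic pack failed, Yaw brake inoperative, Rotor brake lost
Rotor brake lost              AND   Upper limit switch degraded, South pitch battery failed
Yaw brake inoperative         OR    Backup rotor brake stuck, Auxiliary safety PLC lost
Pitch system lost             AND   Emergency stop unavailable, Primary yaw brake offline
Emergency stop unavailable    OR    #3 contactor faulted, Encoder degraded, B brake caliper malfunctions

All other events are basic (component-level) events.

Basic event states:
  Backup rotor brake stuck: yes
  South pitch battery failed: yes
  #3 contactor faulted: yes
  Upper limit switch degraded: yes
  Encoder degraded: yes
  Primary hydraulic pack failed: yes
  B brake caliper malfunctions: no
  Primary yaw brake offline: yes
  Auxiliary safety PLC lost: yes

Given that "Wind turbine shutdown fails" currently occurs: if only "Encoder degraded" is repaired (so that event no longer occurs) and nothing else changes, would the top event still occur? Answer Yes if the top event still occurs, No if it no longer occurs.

Yes

Counterfactual: set "Encoder degraded" to not occurred.
Emergency stop unavailable [OR]: #3 contactor faulted=occurs, Encoder degraded=not, B brake caliper malfunctions=not → at least one input occurs → occurs.
Pitch system lost [AND]: Emergency stop unavailable=occurs, Primary yaw brake offline=occurs → all inputs occur → occurs.
Yaw brake inoperative [OR]: Backup rotor brake stuck=occurs, Auxiliary safety PLC lost=occurs → at least one input occurs → occurs.
Rotor brake lost [AND]: Upper limit switch degraded=occurs, South pitch battery failed=occurs → all inputs occur → occurs.
Converter path down [AND]: Primary hydraulic pack failed=occurs, Yaw brake inoperative=occurs, Rotor brake lost=occurs → all inputs occur → occurs.
Wind turbine shutdown fails [AND]: Pitch system lost=occurs, Converter path down=occurs → all inputs occur → occurs.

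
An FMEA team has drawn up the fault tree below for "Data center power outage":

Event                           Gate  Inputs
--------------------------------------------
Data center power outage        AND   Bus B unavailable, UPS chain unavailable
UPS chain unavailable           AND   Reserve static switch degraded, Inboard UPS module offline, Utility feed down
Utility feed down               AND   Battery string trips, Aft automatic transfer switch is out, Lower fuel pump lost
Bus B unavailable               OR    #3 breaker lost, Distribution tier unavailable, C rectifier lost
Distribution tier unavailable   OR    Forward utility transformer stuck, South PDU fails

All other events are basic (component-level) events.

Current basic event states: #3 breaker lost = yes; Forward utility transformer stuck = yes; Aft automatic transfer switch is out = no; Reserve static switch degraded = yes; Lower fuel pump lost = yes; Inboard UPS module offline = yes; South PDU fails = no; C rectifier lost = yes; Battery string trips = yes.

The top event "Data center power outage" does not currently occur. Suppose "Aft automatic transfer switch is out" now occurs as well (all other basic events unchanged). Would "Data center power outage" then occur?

Yes

Counterfactual: set "Aft automatic transfer switch is out" to occurred.
Distribution tier unavailable [OR]: Forward utility transformer stuck=occurs, South PDU fails=not → at least one input occurs → occurs.
Bus B unavailable [OR]: #3 breaker lost=occurs, Distribution tier unavailable=occurs, C rectifier lost=occurs → at least one input occurs → occurs.
Utility feed down [AND]: Battery string trips=occurs, Aft automatic transfer switch is out=occurs, Lower fuel pump lost=occurs → all inputs occur → occurs.
UPS chain unavailable [AND]: Reserve static switch degraded=occurs, Inboard UPS module offline=occurs, Utility feed down=occurs → all inputs occur → occurs.
Data center power outage [AND]: Bus B unavailable=occurs, UPS chain unavailable=occurs → all inputs occur → occurs.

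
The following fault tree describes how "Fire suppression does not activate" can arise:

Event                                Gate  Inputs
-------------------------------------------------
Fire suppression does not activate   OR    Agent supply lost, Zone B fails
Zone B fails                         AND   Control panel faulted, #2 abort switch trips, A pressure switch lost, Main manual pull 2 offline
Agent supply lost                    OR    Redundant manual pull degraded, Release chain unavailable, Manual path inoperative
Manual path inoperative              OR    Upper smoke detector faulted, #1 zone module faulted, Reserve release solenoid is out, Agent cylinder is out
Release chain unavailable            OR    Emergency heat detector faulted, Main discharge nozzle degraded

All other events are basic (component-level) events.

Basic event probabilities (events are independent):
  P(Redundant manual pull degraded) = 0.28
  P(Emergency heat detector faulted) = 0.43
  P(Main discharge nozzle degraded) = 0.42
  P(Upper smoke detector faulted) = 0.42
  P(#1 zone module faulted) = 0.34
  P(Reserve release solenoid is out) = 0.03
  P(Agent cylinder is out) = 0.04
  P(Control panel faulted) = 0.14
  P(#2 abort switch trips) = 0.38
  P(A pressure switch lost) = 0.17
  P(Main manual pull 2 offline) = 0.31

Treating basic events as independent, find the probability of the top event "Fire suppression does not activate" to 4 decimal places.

P(Release chain unavailable) [OR] = 1 − (1−0.43) × (1−0.42) = 0.669400
P(Manual path inoperative) [OR] = 1 − (1−0.42) × (1−0.34) × (1−0.03) × (1−0.04) = 0.643537
P(Agent supply lost) [OR] = 1 − (1−0.28) × (1−0.669400) × (1−0.643537) = 0.915150
P(Zone B fails) [AND] = 0.14 × 0.38 × 0.17 × 0.31 = 0.002804
P(Fire suppression does not activate) [OR] = 1 − (1−0.915150) × (1−0.002804) = 0.915388
Rounded to 4 decimal places: P(Fire suppression does not activate) ≈ 0.9154.

0.9154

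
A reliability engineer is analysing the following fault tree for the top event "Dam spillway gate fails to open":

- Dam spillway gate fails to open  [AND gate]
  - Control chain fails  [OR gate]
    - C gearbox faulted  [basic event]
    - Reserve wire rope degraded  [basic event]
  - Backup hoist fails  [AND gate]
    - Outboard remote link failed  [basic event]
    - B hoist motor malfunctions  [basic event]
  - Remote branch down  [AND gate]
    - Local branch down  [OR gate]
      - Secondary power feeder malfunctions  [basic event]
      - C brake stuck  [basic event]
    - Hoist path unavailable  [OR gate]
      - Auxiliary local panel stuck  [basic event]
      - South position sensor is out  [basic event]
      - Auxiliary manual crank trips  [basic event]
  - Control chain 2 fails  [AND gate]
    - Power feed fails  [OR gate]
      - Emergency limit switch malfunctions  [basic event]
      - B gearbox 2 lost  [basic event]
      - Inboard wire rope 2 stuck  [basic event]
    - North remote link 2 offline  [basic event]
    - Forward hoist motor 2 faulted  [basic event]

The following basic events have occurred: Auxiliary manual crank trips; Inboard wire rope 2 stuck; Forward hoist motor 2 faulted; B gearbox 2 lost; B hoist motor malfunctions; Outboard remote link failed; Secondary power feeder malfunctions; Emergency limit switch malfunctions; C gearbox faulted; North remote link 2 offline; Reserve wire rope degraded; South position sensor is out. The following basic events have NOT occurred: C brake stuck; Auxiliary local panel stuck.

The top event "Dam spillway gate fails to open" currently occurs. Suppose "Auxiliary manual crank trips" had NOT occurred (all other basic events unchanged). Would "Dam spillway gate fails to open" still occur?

Yes

Counterfactual: set "Auxiliary manual crank trips" to not occurred.
Control chain fails [OR]: C gearbox faulted=occurs, Reserve wire rope degraded=occurs → at least one input occurs → occurs.
Backup hoist fails [AND]: Outboard remote link failed=occurs, B hoist motor malfunctions=occurs → all inputs occur → occurs.
Local branch down [OR]: Secondary power feeder malfunctions=occurs, C brake stuck=not → at least one input occurs → occurs.
Hoist path unavailable [OR]: Auxiliary local panel stuck=not, South position sensor is out=occurs, Auxiliary manual crank trips=not → at least one input occurs → occurs.
Remote branch down [AND]: Local branch down=occurs, Hoist path unavailable=occurs → all inputs occur → occurs.
Power feed fails [OR]: Emergency limit switch malfunctions=occurs, B gearbox 2 lost=occurs, Inboard wire rope 2 stuck=occurs → at least one input occurs → occurs.
Control chain 2 fails [AND]: Power feed fails=occurs, North remote link 2 offline=occurs, Forward hoist motor 2 faulted=occurs → all inputs occur → occurs.
Dam spillway gate fails to open [AND]: Control chain fails=occurs, Backup hoist fails=occurs, Remote branch down=occurs, Control chain 2 fails=occurs → all inputs occur → occurs.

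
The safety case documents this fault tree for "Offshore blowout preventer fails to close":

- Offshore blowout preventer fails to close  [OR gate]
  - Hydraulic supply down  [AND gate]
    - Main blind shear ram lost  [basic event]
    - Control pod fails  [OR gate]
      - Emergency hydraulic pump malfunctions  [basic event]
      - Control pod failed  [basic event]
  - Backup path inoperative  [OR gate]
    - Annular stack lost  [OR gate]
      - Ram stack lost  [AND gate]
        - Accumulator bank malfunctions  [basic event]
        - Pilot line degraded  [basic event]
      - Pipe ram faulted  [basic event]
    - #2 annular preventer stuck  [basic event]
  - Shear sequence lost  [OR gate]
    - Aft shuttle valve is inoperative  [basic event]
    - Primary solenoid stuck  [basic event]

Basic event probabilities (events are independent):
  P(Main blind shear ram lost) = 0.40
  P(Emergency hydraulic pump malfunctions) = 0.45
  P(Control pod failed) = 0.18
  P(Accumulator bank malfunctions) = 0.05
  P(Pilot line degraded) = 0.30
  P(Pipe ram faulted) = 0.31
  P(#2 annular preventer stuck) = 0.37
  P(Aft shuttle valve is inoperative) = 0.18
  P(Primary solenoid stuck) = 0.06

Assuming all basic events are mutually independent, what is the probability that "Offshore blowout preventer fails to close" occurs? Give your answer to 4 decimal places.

P(Control pod fails) [OR] = 1 − (1−0.45) × (1−0.18) = 0.549000
P(Hydraulic supply down) [AND] = 0.40 × 0.549000 = 0.219600
P(Ram stack lost) [AND] = 0.05 × 0.30 = 0.015000
P(Annular stack lost) [OR] = 1 − (1−0.015000) × (1−0.31) = 0.320350
P(Backup path inoperative) [OR] = 1 − (1−0.320350) × (1−0.37) = 0.571821
P(Shear sequence lost) [OR] = 1 − (1−0.18) × (1−0.06) = 0.229200
P(Offshore blowout preventer fails to close) [OR] = 1 − (1−0.219600) × (1−0.571821) × (1−0.229200) = 0.742436
Rounded to 4 decimal places: P(Offshore blowout preventer fails to close) ≈ 0.7424.

0.7424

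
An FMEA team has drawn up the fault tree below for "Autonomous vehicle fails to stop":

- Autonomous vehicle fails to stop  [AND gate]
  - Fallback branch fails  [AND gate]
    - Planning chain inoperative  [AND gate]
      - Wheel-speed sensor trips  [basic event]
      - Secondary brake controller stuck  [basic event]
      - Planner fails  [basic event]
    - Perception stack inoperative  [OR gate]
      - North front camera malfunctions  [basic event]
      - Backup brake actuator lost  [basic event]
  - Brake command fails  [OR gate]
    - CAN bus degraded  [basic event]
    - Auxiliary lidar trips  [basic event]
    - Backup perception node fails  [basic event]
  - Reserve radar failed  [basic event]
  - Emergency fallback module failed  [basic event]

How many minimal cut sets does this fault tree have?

Planning chain inoperative [AND]: one cut set from each child combined → 1 × 1 × 1 = 1 cut set(s).
Perception stack inoperative [OR]: union of children's cut sets → 2 cut set(s).
Fallback branch fails [AND]: one cut set from each child combined → 1 × 2 = 2 cut set(s).
Brake command fails [OR]: union of children's cut sets → 3 cut set(s).
Autonomous vehicle fails to stop [AND]: one cut set from each child combined → 2 × 3 × 1 × 1 = 6 cut set(s).
Minimal cut sets: {CAN bus degraded, Emergency fallback module failed, North front camera malfunctions, Planner fails, Reserve radar failed, Secondary brake controller stuck, Wheel-speed sensor trips}; {Auxiliary lidar trips, Emergency fallback module failed, North front camera malfunctions, Planner fails, Reserve radar failed, Secondary brake controller stuck, Wheel-speed sensor trips}; {Backup perception node fails, Emergency fallback module failed, North front camera malfunctions, Planner fails, Reserve radar failed, Secondary brake controller stuck, Wheel-speed sensor trips}; {Backup brake actuator lost, CAN bus degraded, Emergency fallback module failed, Planner fails, Reserve radar failed, Secondary brake controller stuck, Wheel-speed sensor trips}; {Auxiliary lidar trips, Backup brake actuator lost, Emergency fallback module failed, Planner fails, Reserve radar failed, Secondary brake controller stuck, Wheel-speed sensor trips}; {Backup brake actuator lost, Backup perception node fails, Emergency fallback module failed, Planner fails, Reserve radar failed, Secondary brake controller stuck, Wheel-speed sensor trips}.

6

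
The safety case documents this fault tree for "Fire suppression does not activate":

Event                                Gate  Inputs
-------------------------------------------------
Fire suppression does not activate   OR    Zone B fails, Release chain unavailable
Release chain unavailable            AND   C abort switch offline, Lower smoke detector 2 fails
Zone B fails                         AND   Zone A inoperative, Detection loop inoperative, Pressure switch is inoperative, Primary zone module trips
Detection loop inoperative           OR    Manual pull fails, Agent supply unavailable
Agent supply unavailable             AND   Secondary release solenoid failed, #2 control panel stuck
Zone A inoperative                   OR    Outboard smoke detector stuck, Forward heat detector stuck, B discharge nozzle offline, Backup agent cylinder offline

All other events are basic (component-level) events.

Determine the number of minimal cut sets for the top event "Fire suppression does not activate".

Zone A inoperative [OR]: union of children's cut sets → 4 cut set(s).
Agent supply unavailable [AND]: one cut set from each child combined → 1 × 1 = 1 cut set(s).
Detection loop inoperative [OR]: union of children's cut sets → 2 cut set(s).
Zone B fails [AND]: one cut set from each child combined → 4 × 2 × 1 × 1 = 8 cut set(s).
Release chain unavailable [AND]: one cut set from each child combined → 1 × 1 = 1 cut set(s).
Fire suppression does not activate [OR]: union of children's cut sets → 9 cut set(s).
Minimal cut sets: {Manual pull fails, Outboard smoke detector stuck, Pressure switch is inoperative, Primary zone module trips}; {#2 control panel stuck, Outboard smoke detector stuck, Pressure switch is inoperative, Primary zone module trips, Secondary release solenoid failed}; {Forward heat detector stuck, Manual pull fails, Pressure switch is inoperative, Primary zone module trips}; {#2 control panel stuck, Forward heat detector stuck, Pressure switch is inoperative, Primary zone module trips, Secondary release solenoid failed}; {B discharge nozzle offline, Manual pull fails, Pressure switch is inoperative, Primary zone module trips}; {#2 control panel stuck, B discharge nozzle offline, Pressure switch is inoperative, Primary zone module trips, Secondary release solenoid failed}; {Backup agent cylinder offline, Manual pull fails, Pressure switch is inoperative, Primary zone module trips}; {#2 control panel stuck, Backup agent cylinder offline, Pressure switch is inoperative, Primary zone module trips, Secondary release solenoid failed}; {C abort switch offline, Lower smoke detector 2 fails}.

9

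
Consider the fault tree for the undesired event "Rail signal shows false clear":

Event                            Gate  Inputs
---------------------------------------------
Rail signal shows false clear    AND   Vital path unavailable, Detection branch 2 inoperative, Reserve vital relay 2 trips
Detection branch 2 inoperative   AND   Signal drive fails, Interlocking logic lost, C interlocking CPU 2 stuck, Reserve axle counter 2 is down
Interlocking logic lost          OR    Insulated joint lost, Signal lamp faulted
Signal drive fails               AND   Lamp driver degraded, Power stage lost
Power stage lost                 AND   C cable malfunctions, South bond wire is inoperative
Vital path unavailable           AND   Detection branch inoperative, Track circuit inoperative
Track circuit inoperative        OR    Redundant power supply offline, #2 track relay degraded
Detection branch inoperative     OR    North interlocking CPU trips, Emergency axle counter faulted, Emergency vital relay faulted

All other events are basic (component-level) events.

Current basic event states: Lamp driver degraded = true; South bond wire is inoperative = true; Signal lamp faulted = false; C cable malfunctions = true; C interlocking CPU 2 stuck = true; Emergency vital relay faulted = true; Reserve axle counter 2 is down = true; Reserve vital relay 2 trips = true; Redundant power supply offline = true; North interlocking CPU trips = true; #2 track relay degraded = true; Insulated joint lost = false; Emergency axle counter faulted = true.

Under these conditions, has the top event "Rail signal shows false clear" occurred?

Detection branch inoperative [OR]: North interlocking CPU trips=occurs, Emergency axle counter faulted=occurs, Emergency vital relay faulted=occurs → at least one input occurs → occurs.
Track circuit inoperative [OR]: Redundant power supply offline=occurs, #2 track relay degraded=occurs → at least one input occurs → occurs.
Vital path unavailable [AND]: Detection branch inoperative=occurs, Track circuit inoperative=occurs → all inputs occur → occurs.
Power stage lost [AND]: C cable malfunctions=occurs, South bond wire is inoperative=occurs → all inputs occur → occurs.
Signal drive fails [AND]: Lamp driver degraded=occurs, Power stage lost=occurs → all inputs occur → occurs.
Interlocking logic lost [OR]: Insulated joint lost=not, Signal lamp faulted=not → no input occurs → does not occur.
Detection branch 2 inoperative [AND]: Signal drive fails=occurs, Interlocking logic lost=not, C interlocking CPU 2 stuck=occurs, Reserve axle counter 2 is down=occurs → not all inputs occur → does not occur.
Rail signal shows false clear [AND]: Vital path unavailable=occurs, Detection branch 2 inoperative=not, Reserve vital relay 2 trips=occurs → not all inputs occur → does not occur.

No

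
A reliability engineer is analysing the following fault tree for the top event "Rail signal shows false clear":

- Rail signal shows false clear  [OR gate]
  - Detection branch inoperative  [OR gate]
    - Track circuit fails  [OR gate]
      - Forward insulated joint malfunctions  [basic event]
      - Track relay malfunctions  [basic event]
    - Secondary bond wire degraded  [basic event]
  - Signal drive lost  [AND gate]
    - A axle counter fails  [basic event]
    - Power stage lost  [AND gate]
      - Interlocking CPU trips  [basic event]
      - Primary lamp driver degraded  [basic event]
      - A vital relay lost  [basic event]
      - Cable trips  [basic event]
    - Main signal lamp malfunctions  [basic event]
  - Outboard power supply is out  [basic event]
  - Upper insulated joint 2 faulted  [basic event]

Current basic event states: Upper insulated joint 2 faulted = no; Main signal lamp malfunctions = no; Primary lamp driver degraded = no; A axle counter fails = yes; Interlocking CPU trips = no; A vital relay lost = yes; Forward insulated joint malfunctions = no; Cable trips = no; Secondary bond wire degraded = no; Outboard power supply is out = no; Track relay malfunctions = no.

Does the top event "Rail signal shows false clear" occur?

Track circuit fails [OR]: Forward insulated joint malfunctions=not, Track relay malfunctions=not → no input occurs → does not occur.
Detection branch inoperative [OR]: Track circuit fails=not, Secondary bond wire degraded=not → no input occurs → does not occur.
Power stage lost [AND]: Interlocking CPU trips=not, Primary lamp driver degraded=not, A vital relay lost=occurs, Cable trips=not → not all inputs occur → does not occur.
Signal drive lost [AND]: A axle counter fails=occurs, Power stage lost=not, Main signal lamp malfunctions=not → not all inputs occur → does not occur.
Rail signal shows false clear [OR]: Detection branch inoperative=not, Signal drive lost=not, Outboard power supply is out=not, Upper insulated joint 2 faulted=not → no input occurs → does not occur.

No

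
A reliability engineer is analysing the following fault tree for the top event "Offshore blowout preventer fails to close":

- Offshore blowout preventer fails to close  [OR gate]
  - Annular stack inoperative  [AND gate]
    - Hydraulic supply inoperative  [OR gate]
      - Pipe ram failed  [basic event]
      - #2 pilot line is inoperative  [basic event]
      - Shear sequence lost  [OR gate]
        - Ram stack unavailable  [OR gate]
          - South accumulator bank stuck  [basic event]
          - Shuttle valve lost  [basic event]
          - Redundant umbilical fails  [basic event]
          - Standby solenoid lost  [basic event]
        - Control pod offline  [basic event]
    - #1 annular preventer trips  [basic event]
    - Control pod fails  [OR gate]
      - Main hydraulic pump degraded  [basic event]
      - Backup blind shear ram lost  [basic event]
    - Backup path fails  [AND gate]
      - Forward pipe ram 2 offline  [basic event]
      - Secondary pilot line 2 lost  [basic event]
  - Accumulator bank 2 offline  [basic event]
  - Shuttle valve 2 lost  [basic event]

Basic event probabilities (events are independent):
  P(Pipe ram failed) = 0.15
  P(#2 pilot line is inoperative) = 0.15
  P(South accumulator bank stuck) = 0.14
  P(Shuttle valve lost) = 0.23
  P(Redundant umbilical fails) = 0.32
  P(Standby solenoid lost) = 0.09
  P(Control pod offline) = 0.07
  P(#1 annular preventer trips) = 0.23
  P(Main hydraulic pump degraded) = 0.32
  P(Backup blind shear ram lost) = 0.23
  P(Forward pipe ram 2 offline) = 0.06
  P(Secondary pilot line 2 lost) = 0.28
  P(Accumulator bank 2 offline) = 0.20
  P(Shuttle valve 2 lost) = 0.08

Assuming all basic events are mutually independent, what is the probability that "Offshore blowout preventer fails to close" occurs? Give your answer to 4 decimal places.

0.2650

P(Ram stack unavailable) [OR] = 1 − (1−0.14) × (1−0.23) × (1−0.32) × (1−0.09) = 0.590231
P(Shear sequence lost) [OR] = 1 − (1−0.590231) × (1−0.07) = 0.618915
P(Hydraulic supply inoperative) [OR] = 1 − (1−0.15) × (1−0.15) × (1−0.618915) = 0.724666
P(Control pod fails) [OR] = 1 − (1−0.32) × (1−0.23) = 0.476400
P(Backup path fails) [AND] = 0.06 × 0.28 = 0.016800
P(Annular stack inoperative) [AND] = 0.724666 × 0.23 × 0.476400 × 0.016800 = 0.001334
P(Offshore blowout preventer fails to close) [OR] = 1 − (1−0.001334) × (1−0.20) × (1−0.08) = 0.264982
Rounded to 4 decimal places: P(Offshore blowout preventer fails to close) ≈ 0.2650.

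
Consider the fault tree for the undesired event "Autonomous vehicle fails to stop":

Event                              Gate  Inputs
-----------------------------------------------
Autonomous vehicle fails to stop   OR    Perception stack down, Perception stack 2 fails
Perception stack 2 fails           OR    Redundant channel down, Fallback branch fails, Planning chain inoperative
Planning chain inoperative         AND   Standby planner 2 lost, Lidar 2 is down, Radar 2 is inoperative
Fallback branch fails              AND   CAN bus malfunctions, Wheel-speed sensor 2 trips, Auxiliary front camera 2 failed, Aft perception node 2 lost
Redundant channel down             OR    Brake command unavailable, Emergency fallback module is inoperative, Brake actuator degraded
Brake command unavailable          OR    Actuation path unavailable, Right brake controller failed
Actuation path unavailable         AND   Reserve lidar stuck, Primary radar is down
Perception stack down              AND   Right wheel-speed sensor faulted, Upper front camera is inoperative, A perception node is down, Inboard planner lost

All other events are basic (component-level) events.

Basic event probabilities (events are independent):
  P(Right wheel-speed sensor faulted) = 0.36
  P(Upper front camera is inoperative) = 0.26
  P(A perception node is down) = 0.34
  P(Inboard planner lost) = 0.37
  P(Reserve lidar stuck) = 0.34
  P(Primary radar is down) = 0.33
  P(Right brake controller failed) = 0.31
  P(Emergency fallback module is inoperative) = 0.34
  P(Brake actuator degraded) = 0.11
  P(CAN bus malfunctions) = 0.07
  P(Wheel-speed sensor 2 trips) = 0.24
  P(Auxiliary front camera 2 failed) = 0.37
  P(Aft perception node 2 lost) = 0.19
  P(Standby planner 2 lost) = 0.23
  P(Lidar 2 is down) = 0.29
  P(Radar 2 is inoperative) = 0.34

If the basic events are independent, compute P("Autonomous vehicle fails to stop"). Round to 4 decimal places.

0.6529

P(Perception stack down) [AND] = 0.36 × 0.26 × 0.34 × 0.37 = 0.011775
P(Actuation path unavailable) [AND] = 0.34 × 0.33 = 0.112200
P(Brake command unavailable) [OR] = 1 − (1−0.112200) × (1−0.31) = 0.387418
P(Redundant channel down) [OR] = 1 − (1−0.387418) × (1−0.34) × (1−0.11) = 0.640169
P(Fallback branch fails) [AND] = 0.07 × 0.24 × 0.37 × 0.19 = 0.001181
P(Planning chain inoperative) [AND] = 0.23 × 0.29 × 0.34 = 0.022678
P(Perception stack 2 fails) [OR] = 1 − (1−0.640169) × (1−0.001181) × (1−0.022678) = 0.648745
P(Autonomous vehicle fails to stop) [OR] = 1 − (1−0.011775) × (1−0.648745) = 0.652881
Rounded to 4 decimal places: P(Autonomous vehicle fails to stop) ≈ 0.6529.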